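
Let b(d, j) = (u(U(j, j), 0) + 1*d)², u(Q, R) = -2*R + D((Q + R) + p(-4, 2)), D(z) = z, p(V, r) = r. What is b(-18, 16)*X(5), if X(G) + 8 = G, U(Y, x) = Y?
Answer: 0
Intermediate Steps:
X(G) = -8 + G
u(Q, R) = 2 + Q - R (u(Q, R) = -2*R + ((Q + R) + 2) = -2*R + (2 + Q + R) = 2 + Q - R)
b(d, j) = (2 + d + j)² (b(d, j) = ((2 + j - 1*0) + 1*d)² = ((2 + j + 0) + d)² = ((2 + j) + d)² = (2 + d + j)²)
b(-18, 16)*X(5) = (2 - 18 + 16)²*(-8 + 5) = 0²*(-3) = 0*(-3) = 0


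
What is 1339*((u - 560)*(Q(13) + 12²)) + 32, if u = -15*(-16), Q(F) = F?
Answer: -67271328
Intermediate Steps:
u = 240
1339*((u - 560)*(Q(13) + 12²)) + 32 = 1339*((240 - 560)*(13 + 12²)) + 32 = 1339*(-320*(13 + 144)) + 32 = 1339*(-320*157) + 32 = 1339*(-50240) + 32 = -67271360 + 32 = -67271328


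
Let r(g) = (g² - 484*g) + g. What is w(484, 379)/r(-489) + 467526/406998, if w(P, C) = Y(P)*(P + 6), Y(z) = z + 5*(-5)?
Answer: 107598343/66340674 ≈ 1.6219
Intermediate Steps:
r(g) = g² - 483*g
Y(z) = -25 + z (Y(z) = z - 25 = -25 + z)
w(P, C) = (-25 + P)*(6 + P) (w(P, C) = (-25 + P)*(P + 6) = (-25 + P)*(6 + P))
w(484, 379)/r(-489) + 467526/406998 = ((-25 + 484)*(6 + 484))/((-489*(-483 - 489))) + 467526/406998 = (459*490)/((-489*(-972))) + 467526*(1/406998) = 224910/475308 + 77921/67833 = 224910*(1/475308) + 77921/67833 = 4165/8802 + 77921/67833 = 107598343/66340674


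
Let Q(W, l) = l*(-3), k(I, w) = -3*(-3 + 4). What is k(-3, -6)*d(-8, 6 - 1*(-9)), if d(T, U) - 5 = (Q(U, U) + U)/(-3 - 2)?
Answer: -33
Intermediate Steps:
k(I, w) = -3 (k(I, w) = -3*1 = -3)
Q(W, l) = -3*l
d(T, U) = 5 + 2*U/5 (d(T, U) = 5 + (-3*U + U)/(-3 - 2) = 5 - 2*U/(-5) = 5 - 2*U*(-1/5) = 5 + 2*U/5)
k(-3, -6)*d(-8, 6 - 1*(-9)) = -3*(5 + 2*(6 - 1*(-9))/5) = -3*(5 + 2*(6 + 9)/5) = -3*(5 + (2/5)*15) = -3*(5 + 6) = -3*11 = -33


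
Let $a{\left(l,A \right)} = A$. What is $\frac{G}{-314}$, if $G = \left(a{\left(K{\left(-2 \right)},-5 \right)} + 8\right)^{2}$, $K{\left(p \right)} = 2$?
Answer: $- \frac{9}{314} \approx -0.028662$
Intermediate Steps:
$G = 9$ ($G = \left(-5 + 8\right)^{2} = 3^{2} = 9$)
$\frac{G}{-314} = \frac{9}{-314} = 9 \left(- \frac{1}{314}\right) = - \frac{9}{314}$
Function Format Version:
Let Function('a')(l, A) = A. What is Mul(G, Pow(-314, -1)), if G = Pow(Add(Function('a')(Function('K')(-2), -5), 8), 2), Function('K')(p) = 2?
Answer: Rational(-9, 314) ≈ -0.028662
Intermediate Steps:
G = 9 (G = Pow(Add(-5, 8), 2) = Pow(3, 2) = 9)
Mul(G, Pow(-314, -1)) = Mul(9, Pow(-314, -1)) = Mul(9, Rational(-1, 314)) = Rational(-9, 314)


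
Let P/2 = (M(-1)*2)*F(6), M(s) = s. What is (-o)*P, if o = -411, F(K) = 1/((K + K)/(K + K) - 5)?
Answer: 411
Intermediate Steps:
F(K) = -¼ (F(K) = 1/((2*K)/((2*K)) - 5) = 1/((2*K)*(1/(2*K)) - 5) = 1/(1 - 5) = 1/(-4) = -¼)
P = 1 (P = 2*(-1*2*(-¼)) = 2*(-2*(-¼)) = 2*(½) = 1)
(-o)*P = -1*(-411)*1 = 411*1 = 411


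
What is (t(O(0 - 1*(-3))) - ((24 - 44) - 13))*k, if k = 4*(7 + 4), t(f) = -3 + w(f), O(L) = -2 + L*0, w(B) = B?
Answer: 1232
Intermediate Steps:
O(L) = -2 (O(L) = -2 + 0 = -2)
t(f) = -3 + f
k = 44 (k = 4*11 = 44)
(t(O(0 - 1*(-3))) - ((24 - 44) - 13))*k = ((-3 - 2) - ((24 - 44) - 13))*44 = (-5 - (-20 - 13))*44 = (-5 - 1*(-33))*44 = (-5 + 33)*44 = 28*44 = 1232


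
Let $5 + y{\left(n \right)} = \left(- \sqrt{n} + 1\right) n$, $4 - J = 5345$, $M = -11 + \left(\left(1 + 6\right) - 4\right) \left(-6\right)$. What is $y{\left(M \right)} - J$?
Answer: $5307 + 29 i \sqrt{29} \approx 5307.0 + 156.17 i$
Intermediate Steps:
$M = -29$ ($M = -11 + \left(7 - 4\right) \left(-6\right) = -11 + 3 \left(-6\right) = -11 - 18 = -29$)
$J = -5341$ ($J = 4 - 5345 = -5341$)
$y{\left(n \right)} = -5 + n \left(1 - \sqrt{n}\right)$ ($y{\left(n \right)} = -5 + \left(- \sqrt{n} + 1\right) n = -5 + \left(1 - \sqrt{n}\right) n = -5 + n \left(1 - \sqrt{n}\right)$)
$y{\left(M \right)} - J = \left(-5 - 29 - \left(-29\right)^{\frac{3}{2}}\right) - -5341 = \left(-5 - 29 - - 29 i \sqrt{29}\right) + 5341 = \left(-5 - 29 + 29 i \sqrt{29}\right) + 5341 = \left(-34 + 29 i \sqrt{29}\right) + 5341 = 5307 + 29 i \sqrt{29}$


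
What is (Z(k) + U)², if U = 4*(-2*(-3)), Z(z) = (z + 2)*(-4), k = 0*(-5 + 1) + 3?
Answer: 16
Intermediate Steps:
k = 3 (k = 0*(-4) + 3 = 0 + 3 = 3)
Z(z) = -8 - 4*z (Z(z) = (2 + z)*(-4) = -8 - 4*z)
U = 24 (U = 4*6 = 24)
(Z(k) + U)² = ((-8 - 4*3) + 24)² = ((-8 - 12) + 24)² = (-20 + 24)² = 4² = 16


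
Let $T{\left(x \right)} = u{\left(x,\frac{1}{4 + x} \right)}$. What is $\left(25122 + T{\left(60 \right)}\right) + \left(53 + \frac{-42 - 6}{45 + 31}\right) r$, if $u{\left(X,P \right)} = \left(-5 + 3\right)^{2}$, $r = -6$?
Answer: $\frac{471424}{19} \approx 24812.0$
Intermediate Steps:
$u{\left(X,P \right)} = 4$ ($u{\left(X,P \right)} = \left(-2\right)^{2} = 4$)
$T{\left(x \right)} = 4$
$\left(25122 + T{\left(60 \right)}\right) + \left(53 + \frac{-42 - 6}{45 + 31}\right) r = \left(25122 + 4\right) + \left(53 + \frac{-42 - 6}{45 + 31}\right) \left(-6\right) = 25126 + \left(53 - \frac{48}{76}\right) \left(-6\right) = 25126 + \left(53 - \frac{12}{19}\right) \left(-6\right) = 25126 + \frac{995}{19} \left(-6\right) = 25126 - \frac{5970}{19} = \frac{471424}{19}$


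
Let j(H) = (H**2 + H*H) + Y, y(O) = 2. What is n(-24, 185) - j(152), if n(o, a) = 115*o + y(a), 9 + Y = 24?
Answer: -48981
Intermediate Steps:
Y = 15 (Y = -9 + 24 = 15)
j(H) = 15 + 2*H**2 (j(H) = (H**2 + H*H) + 15 = (H**2 + H**2) + 15 = 2*H**2 + 15 = 15 + 2*H**2)
n(o, a) = 2 + 115*o (n(o, a) = 115*o + 2 = 2 + 115*o)
n(-24, 185) - j(152) = (2 + 115*(-24)) - (15 + 2*152**2) = (2 - 2760) - (15 + 2*23104) = -2758 - (15 + 46208) = -2758 - 1*46223 = -2758 - 46223 = -48981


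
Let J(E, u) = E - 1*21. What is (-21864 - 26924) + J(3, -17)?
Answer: -48806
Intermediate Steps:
J(E, u) = -21 + E (J(E, u) = E - 21 = -21 + E)
(-21864 - 26924) + J(3, -17) = (-21864 - 26924) + (-21 + 3) = -48788 - 18 = -48806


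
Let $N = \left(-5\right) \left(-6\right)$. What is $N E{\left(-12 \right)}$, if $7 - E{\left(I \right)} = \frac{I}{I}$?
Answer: $180$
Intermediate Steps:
$E{\left(I \right)} = 6$ ($E{\left(I \right)} = 7 - \frac{I}{I} = 7 - 1 = 6$)
$N = 30$
$N E{\left(-12 \right)} = 30 \cdot 6 = 180$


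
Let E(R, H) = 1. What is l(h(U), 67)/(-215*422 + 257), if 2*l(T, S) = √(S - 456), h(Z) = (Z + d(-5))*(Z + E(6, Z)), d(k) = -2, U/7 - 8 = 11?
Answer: -I*√389/180946 ≈ -0.000109*I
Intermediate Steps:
U = 133 (U = 56 + 7*11 = 56 + 77 = 133)
h(Z) = (1 + Z)*(-2 + Z) (h(Z) = (Z - 2)*(Z + 1) = (-2 + Z)*(1 + Z) = (1 + Z)*(-2 + Z))
l(T, S) = √(-456 + S)/2 (l(T, S) = √(S - 456)/2 = √(-456 + S)/2)
l(h(U), 67)/(-215*422 + 257) = (√(-456 + 67)/2)/(-215*422 + 257) = (√(-389)/2)/(-90730 + 257) = ((I*√389)/2)/(-90473) = (I*√389/2)*(-1/90473) = -I*√389/180946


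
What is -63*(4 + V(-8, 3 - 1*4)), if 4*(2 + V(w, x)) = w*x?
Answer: -252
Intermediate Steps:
V(w, x) = -2 + w*x/4 (V(w, x) = -2 + (w*x)/4 = -2 + w*x/4)
-63*(4 + V(-8, 3 - 1*4)) = -63*(4 + (-2 + (¼)*(-8)*(3 - 1*4))) = -63*(4 + (-2 + (¼)*(-8)*(3 - 4))) = -63*(4 + (-2 + (¼)*(-8)*(-1))) = -63*(4 + (-2 + 2)) = -63*(4 + 0) = -63*4 = -252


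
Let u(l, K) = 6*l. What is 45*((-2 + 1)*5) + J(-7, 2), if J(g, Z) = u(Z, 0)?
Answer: -213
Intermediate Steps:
J(g, Z) = 6*Z
45*((-2 + 1)*5) + J(-7, 2) = 45*((-2 + 1)*5) + 6*2 = 45*(-1*5) + 12 = 45*(-5) + 12 = -225 + 12 = -213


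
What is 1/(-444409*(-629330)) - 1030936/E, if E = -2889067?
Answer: 288332093853336987/808014015791699990 ≈ 0.35684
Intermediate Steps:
1/(-444409*(-629330)) - 1030936/E = 1/(-444409*(-629330)) - 1030936/(-2889067) = -1/444409*(-1/629330) - 1030936*(-1/2889067) = 1/279679915970 + 1030936/2889067 = 288332093853336987/808014015791699990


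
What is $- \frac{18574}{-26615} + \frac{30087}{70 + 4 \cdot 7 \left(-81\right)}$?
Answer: $- \frac{759939853}{58499770} \approx -12.99$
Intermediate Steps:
$- \frac{18574}{-26615} + \frac{30087}{70 + 4 \cdot 7 \left(-81\right)} = \left(-18574\right) \left(- \frac{1}{26615}\right) + \frac{30087}{70 + 28 \left(-81\right)} = \frac{18574}{26615} + \frac{30087}{70 - 2268} = \frac{18574}{26615} + \frac{30087}{-2198} = \frac{18574}{26615} + 30087 \left(- \frac{1}{2198}\right) = \frac{18574}{26615} - \frac{30087}{2198} = - \frac{759939853}{58499770}$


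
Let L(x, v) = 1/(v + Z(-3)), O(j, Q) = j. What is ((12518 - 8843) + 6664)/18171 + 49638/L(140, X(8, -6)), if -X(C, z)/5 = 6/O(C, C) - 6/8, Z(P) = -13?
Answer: -11725626935/18171 ≈ -6.4529e+5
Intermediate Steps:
X(C, z) = 15/4 - 30/C (X(C, z) = -5*(6/C - 6/8) = -5*(6/C - 6*⅛) = -5*(6/C - ¾) = -5*(-¾ + 6/C) = 15/4 - 30/C)
L(x, v) = 1/(-13 + v) (L(x, v) = 1/(v - 13) = 1/(-13 + v))
((12518 - 8843) + 6664)/18171 + 49638/L(140, X(8, -6)) = ((12518 - 8843) + 6664)/18171 + 49638/(1/(-13 + (15/4 - 30/8))) = (3675 + 6664)*(1/18171) + 49638/(1/(-13 + (15/4 - 30*⅛))) = 10339*(1/18171) + 49638/(1/(-13 + (15/4 - 15/4))) = 10339/18171 + 49638/(1/(-13 + 0)) = 10339/18171 + 49638/(1/(-13)) = 10339/18171 + 49638/(-1/13) = 10339/18171 + 49638*(-13) = 10339/18171 - 645294 = -11725626935/18171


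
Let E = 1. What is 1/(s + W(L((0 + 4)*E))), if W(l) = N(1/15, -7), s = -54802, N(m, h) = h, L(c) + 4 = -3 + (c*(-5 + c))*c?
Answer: -1/54809 ≈ -1.8245e-5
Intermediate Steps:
L(c) = -7 + c**2*(-5 + c) (L(c) = -4 + (-3 + (c*(-5 + c))*c) = -4 + (-3 + c**2*(-5 + c)) = -7 + c**2*(-5 + c))
W(l) = -7
1/(s + W(L((0 + 4)*E))) = 1/(-54802 - 7) = 1/(-54809) = -1/54809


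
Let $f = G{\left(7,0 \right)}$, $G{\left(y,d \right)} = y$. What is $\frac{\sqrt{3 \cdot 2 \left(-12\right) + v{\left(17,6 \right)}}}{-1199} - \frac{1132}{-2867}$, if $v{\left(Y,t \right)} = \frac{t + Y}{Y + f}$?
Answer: $\frac{1132}{2867} - \frac{i \sqrt{10230}}{14388} \approx 0.39484 - 0.0070297 i$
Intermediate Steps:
$f = 7$
$v{\left(Y,t \right)} = \frac{Y + t}{7 + Y}$ ($v{\left(Y,t \right)} = \frac{t + Y}{Y + 7} = \frac{Y + t}{7 + Y}$)
$\frac{\sqrt{3 \cdot 2 \left(-12\right) + v{\left(17,6 \right)}}}{-1199} - \frac{1132}{-2867} = \frac{\sqrt{3 \cdot 2 \left(-12\right) + \frac{17 + 6}{7 + 17}}}{-1199} - \frac{1132}{-2867} = \sqrt{6 \left(-12\right) + \frac{1}{24} \cdot 23} \left(- \frac{1}{1199}\right) - - \frac{1132}{2867} = \sqrt{-72 + \frac{1}{24} \cdot 23} \left(- \frac{1}{1199}\right) + \frac{1132}{2867} = \sqrt{-72 + \frac{23}{24}} \left(- \frac{1}{1199}\right) + \frac{1132}{2867} = \sqrt{- \frac{1705}{24}} \left(- \frac{1}{1199}\right) + \frac{1132}{2867} = \frac{i \sqrt{10230}}{12} \left(- \frac{1}{1199}\right) + \frac{1132}{2867} = - \frac{i \sqrt{10230}}{14388} + \frac{1132}{2867} = \frac{1132}{2867} - \frac{i \sqrt{10230}}{14388}$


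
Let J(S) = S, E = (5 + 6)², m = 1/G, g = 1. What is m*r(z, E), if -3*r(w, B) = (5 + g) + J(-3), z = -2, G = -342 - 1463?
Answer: 1/1805 ≈ 0.00055402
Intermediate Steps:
G = -1805
m = -1/1805 (m = 1/(-1805) = -1/1805 ≈ -0.00055402)
E = 121 (E = 11² = 121)
r(w, B) = -1 (r(w, B) = -((5 + 1) - 3)/3 = -(6 - 3)/3 = -⅓*3 = -1)
m*r(z, E) = -1/1805*(-1) = 1/1805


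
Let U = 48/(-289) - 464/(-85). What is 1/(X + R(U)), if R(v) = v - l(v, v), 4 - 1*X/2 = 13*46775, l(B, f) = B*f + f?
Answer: -2088025/2539393391454 ≈ -8.2225e-7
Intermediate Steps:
l(B, f) = f + B*f
U = 7648/1445 (U = 48*(-1/289) - 464*(-1/85) = -48/289 + 464/85 = 7648/1445 ≈ 5.2927)
X = -1216142 (X = 8 - 26*46775 = 8 - 2*608075 = 8 - 1216150 = -1216142)
R(v) = v - v*(1 + v)
1/(X + R(U)) = 1/(-1216142 - (7648/1445)²) = 1/(-1216142 - 1*58491904/2088025) = 1/(-1216142 - 58491904/2088025) = 1/(-2539393391454/2088025) = -2088025/2539393391454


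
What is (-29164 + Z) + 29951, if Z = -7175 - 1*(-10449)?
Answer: 4061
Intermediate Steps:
Z = 3274 (Z = -7175 + 10449 = 3274)
(-29164 + Z) + 29951 = (-29164 + 3274) + 29951 = -25890 + 29951 = 4061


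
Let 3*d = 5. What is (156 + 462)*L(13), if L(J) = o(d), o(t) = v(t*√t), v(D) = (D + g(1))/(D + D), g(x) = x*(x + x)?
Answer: 309 + 1854*√15/25 ≈ 596.22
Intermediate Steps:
d = 5/3 (d = (⅓)*5 = 5/3 ≈ 1.6667)
g(x) = 2*x² (g(x) = x*(2*x) = 2*x²)
v(D) = (2 + D)/(2*D) (v(D) = (D + 2*1²)/(D + D) = (D + 2*1)/((2*D)) = (D + 2)*(1/(2*D)) = (2 + D)*(1/(2*D)) = (2 + D)/(2*D))
o(t) = (2 + t^(3/2))/(2*t^(3/2)) (o(t) = (2 + t*√t)/(2*((t*√t))) = (2 + t^(3/2))/(2*(t^(3/2))) = (2 + t^(3/2))/(2*t^(3/2)))
L(J) = ½ + 3*√15/25 (L(J) = ½ + (5/3)^(-3/2) = ½ + 3*√15/25)
(156 + 462)*L(13) = (156 + 462)*(½ + 3*√15/25) = 618*(½ + 3*√15/25) = 309 + 1854*√15/25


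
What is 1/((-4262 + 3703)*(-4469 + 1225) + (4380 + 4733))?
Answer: 1/1822509 ≈ 5.4869e-7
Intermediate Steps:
1/((-4262 + 3703)*(-4469 + 1225) + (4380 + 4733)) = 1/(-559*(-3244) + 9113) = 1/(1813396 + 9113) = 1/1822509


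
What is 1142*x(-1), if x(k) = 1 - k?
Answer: 2284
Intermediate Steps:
1142*x(-1) = 1142*(1 - 1*(-1)) = 1142*(1 + 1) = 1142*2 = 2284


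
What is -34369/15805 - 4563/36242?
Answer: -1317719513/572804810 ≈ -2.3005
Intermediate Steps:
-34369/15805 - 4563/36242 = -1317719513/572804810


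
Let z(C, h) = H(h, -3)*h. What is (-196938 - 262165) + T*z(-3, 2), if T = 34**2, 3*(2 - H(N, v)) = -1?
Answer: -1361125/3 ≈ -4.5371e+5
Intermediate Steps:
H(N, v) = 7/3 (H(N, v) = 2 - 1/3*(-1) = 2 + 1/3 = 7/3)
T = 1156
z(C, h) = 7*h/3
(-196938 - 262165) + T*z(-3, 2) = (-196938 - 262165) + 1156*((7/3)*2) = -459103 + 1156*(14/3) = -459103 + 16184/3 = -1361125/3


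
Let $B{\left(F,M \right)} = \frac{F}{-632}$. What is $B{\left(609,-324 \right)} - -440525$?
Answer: $\frac{278411191}{632} \approx 4.4052 \cdot 10^{5}$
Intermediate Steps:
$B{\left(F,M \right)} = - \frac{F}{632}$ ($B{\left(F,M \right)} = F \left(- \frac{1}{632}\right) = - \frac{F}{632}$)
$B{\left(609,-324 \right)} - -440525 = \left(- \frac{1}{632}\right) 609 - -440525 = - \frac{609}{632} + 440525 = \frac{278411191}{632}$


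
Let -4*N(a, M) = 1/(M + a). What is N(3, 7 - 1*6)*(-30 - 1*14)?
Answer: 11/4 ≈ 2.7500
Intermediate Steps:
N(a, M) = -1/(4*(M + a))
N(3, 7 - 1*6)*(-30 - 1*14) = (-1/(4*(7 - 1*6) + 4*3))*(-30 - 1*14) = (-1/(4*(7 - 6) + 12))*(-30 - 14) = -1/(4*1 + 12)*(-44) = -1/(4 + 12)*(-44) = -1/16*(-44) = 11/4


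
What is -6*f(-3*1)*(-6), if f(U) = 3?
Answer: 108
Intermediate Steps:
-6*f(-3*1)*(-6) = -6*3*(-6) = -18*(-6) = 108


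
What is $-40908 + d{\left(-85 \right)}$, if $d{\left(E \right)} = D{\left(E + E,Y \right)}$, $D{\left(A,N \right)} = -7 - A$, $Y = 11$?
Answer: $-40745$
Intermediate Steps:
$d{\left(E \right)} = -7 - 2 E$ ($d{\left(E \right)} = -7 - \left(E + E\right) = -7 - 2 E$)
$-40908 + d{\left(-85 \right)} = -40908 - -163 = -40908 + \left(-7 + 170\right) = -40908 + 163 = -40745$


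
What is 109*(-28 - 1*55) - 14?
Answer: -9061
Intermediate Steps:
109*(-28 - 1*55) - 14 = 109*(-28 - 55) - 14 = 109*(-83) - 14 = -9047 - 14 = -9061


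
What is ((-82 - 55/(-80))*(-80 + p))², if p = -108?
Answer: 3738955609/16 ≈ 2.3368e+8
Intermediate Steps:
((-82 - 55/(-80))*(-80 + p))² = ((-82 - 55/(-80))*(-80 - 108))² = ((-82 - 55*(-1/80))*(-188))² = ((-82 + 11/16)*(-188))² = (-1301/16*(-188))² = (61147/4)² = 3738955609/16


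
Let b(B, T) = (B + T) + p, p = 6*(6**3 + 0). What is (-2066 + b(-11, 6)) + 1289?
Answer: 514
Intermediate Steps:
p = 1296 (p = 6*(216 + 0) = 6*216 = 1296)
b(B, T) = 1296 + B + T (b(B, T) = (B + T) + 1296 = 1296 + B + T)
(-2066 + b(-11, 6)) + 1289 = (-2066 + (1296 - 11 + 6)) + 1289 = (-2066 + 1291) + 1289 = -775 + 1289 = 514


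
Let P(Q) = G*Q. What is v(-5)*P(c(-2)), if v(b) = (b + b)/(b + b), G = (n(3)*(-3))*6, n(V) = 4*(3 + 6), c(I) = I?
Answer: 1296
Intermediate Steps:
n(V) = 36 (n(V) = 4*9 = 36)
G = -648 (G = (36*(-3))*6 = -108*6 = -648)
v(b) = 1 (v(b) = (2*b)/((2*b)) = (2*b)*(1/(2*b)) = 1)
P(Q) = -648*Q
v(-5)*P(c(-2)) = 1*(-648*(-2)) = 1*1296 = 1296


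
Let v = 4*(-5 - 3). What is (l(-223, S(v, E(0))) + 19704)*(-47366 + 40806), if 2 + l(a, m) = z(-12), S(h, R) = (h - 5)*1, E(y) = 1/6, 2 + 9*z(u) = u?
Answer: -1163114240/9 ≈ -1.2923e+8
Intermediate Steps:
v = -32 (v = 4*(-8) = -32)
z(u) = -2/9 + u/9
E(y) = ⅙ (E(y) = 1*(⅙) = ⅙)
S(h, R) = -5 + h (S(h, R) = (-5 + h)*1 = -5 + h)
l(a, m) = -32/9 (l(a, m) = -2 + (-2/9 + (⅑)*(-12)) = -2 + (-2/9 - 4/3) = -2 - 14/9 = -32/9)
(l(-223, S(v, E(0))) + 19704)*(-47366 + 40806) = (-32/9 + 19704)*(-47366 + 40806) = (177304/9)*(-6560) = -1163114240/9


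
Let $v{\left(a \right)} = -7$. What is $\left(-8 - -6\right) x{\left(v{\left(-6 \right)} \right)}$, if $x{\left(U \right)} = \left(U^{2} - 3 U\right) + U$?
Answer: $-126$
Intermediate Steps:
$x{\left(U \right)} = U^{2} - 2 U$
$\left(-8 - -6\right) x{\left(v{\left(-6 \right)} \right)} = \left(-8 - -6\right) \left(- 7 \left(-2 - 7\right)\right) = \left(-8 + 6\right) \left(\left(-7\right) \left(-9\right)\right) = \left(-2\right) 63 = -126$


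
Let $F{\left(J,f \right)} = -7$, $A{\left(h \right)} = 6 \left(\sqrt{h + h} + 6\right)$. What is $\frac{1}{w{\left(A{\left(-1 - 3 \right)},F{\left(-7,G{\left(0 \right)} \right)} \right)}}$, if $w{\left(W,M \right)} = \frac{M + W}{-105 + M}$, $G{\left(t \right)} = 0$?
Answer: $- \frac{3248}{1129} + \frac{1344 i \sqrt{2}}{1129} \approx -2.8769 + 1.6835 i$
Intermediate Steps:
$A{\left(h \right)} = 36 + 6 \sqrt{2} \sqrt{h}$ ($A{\left(h \right)} = 6 \left(\sqrt{2 h} + 6\right) = 6 \left(\sqrt{2} \sqrt{h} + 6\right) = 6 \left(6 + \sqrt{2} \sqrt{h}\right) = 36 + 6 \sqrt{2} \sqrt{h}$)
$w{\left(W,M \right)} = \frac{M + W}{-105 + M}$
$\frac{1}{w{\left(A{\left(-1 - 3 \right)},F{\left(-7,G{\left(0 \right)} \right)} \right)}} = \frac{1}{\frac{1}{-105 - 7} \left(-7 + \left(36 + 6 \sqrt{2} \sqrt{-1 - 3}\right)\right)} = \frac{1}{\frac{1}{-112} \left(-7 + \left(36 + 6 \sqrt{2} \sqrt{-1 - 3}\right)\right)} = \frac{1}{\left(- \frac{1}{112}\right) \left(-7 + \left(36 + 6 \sqrt{2} \sqrt{-4}\right)\right)} = \frac{1}{\left(- \frac{1}{112}\right) \left(-7 + \left(36 + 6 \sqrt{2} \cdot 2 i\right)\right)} = \frac{1}{\left(- \frac{1}{112}\right) \left(-7 + \left(36 + 12 i \sqrt{2}\right)\right)} = \frac{1}{\left(- \frac{1}{112}\right) \left(29 + 12 i \sqrt{2}\right)} = \frac{1}{- \frac{29}{112} - \frac{3 i \sqrt{2}}{28}}$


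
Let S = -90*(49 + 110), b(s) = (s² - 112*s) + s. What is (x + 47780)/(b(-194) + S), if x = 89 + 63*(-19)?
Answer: 11668/11215 ≈ 1.0404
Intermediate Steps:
b(s) = s² - 111*s
x = -1108 (x = 89 - 1197 = -1108)
S = -14310 (S = -90*159 = -14310)
(x + 47780)/(b(-194) + S) = (-1108 + 47780)/(-194*(-111 - 194) - 14310) = 46672/(-194*(-305) - 14310) = 46672/(59170 - 14310) = 46672/44860 = 46672*(1/44860) = 11668/11215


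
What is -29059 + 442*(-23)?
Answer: -39225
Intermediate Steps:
-29059 + 442*(-23) = -29059 - 10166 = -39225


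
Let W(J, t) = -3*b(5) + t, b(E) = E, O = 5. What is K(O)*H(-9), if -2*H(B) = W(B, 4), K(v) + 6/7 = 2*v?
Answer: 352/7 ≈ 50.286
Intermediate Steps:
K(v) = -6/7 + 2*v
W(J, t) = -15 + t (W(J, t) = -3*5 + t = -15 + t)
H(B) = 11/2 (H(B) = -(-15 + 4)/2 = -½*(-11) = 11/2)
K(O)*H(-9) = (-6/7 + 2*5)*(11/2) = (-6/7 + 10)*(11/2) = (64/7)*(11/2) = 352/7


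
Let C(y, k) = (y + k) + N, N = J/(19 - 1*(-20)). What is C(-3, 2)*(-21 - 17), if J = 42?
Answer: -38/13 ≈ -2.9231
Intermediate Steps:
N = 14/13 (N = 42/(19 - 1*(-20)) = 42/(19 + 20) = 42/39 = 42*(1/39) = 14/13 ≈ 1.0769)
C(y, k) = 14/13 + k + y (C(y, k) = (y + k) + 14/13 = (k + y) + 14/13 = 14/13 + k + y)
C(-3, 2)*(-21 - 17) = (14/13 + 2 - 3)*(-21 - 17) = (1/13)*(-38) = -38/13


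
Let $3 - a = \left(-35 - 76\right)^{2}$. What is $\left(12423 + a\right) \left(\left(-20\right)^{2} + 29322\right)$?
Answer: $3120810$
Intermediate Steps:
$a = -12318$ ($a = 3 - \left(-35 - 76\right)^{2} = 3 - \left(-111\right)^{2} = 3 - 12321 = -12318$)
$\left(12423 + a\right) \left(\left(-20\right)^{2} + 29322\right) = \left(12423 - 12318\right) \left(\left(-20\right)^{2} + 29322\right) = 105 \left(400 + 29322\right) = 105 \cdot 29722 = 3120810$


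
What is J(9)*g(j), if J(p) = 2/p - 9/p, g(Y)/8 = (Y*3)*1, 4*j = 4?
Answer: -56/3 ≈ -18.667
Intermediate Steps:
j = 1 (j = (¼)*4 = 1)
g(Y) = 24*Y (g(Y) = 8*((Y*3)*1) = 8*((3*Y)*1) = 8*(3*Y) = 24*Y)
J(p) = -7/p
J(9)*g(j) = (-7/9)*(24*1) = -7*⅑*24 = -7/9*24 = -56/3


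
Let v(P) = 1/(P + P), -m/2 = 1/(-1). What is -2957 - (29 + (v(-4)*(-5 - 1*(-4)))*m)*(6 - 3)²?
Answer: -12881/4 ≈ -3220.3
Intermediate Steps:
m = 2 (m = -2/(-1) = -2*(-1) = 2)
v(P) = 1/(2*P)
-2957 - (29 + (v(-4)*(-5 - 1*(-4)))*m)*(6 - 3)² = -2957 - (29 + (((½)/(-4))*(-5 - 1*(-4)))*2)*(6 - 3)² = -2957 - (29 + (((½)*(-¼))*(-5 + 4))*2)*3² = -2957 - (29 - ⅛*(-1)*2)*9 = -2957 - (29 + (⅛)*2)*9 = -2957 - (29 + ¼)*9 = -2957 - 117*9/4 = -2957 - 1*1053/4 = -2957 - 1053/4 = -12881/4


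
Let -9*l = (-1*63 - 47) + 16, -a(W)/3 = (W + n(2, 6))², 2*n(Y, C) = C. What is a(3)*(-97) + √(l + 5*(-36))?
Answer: 10476 + I*√1526/3 ≈ 10476.0 + 13.021*I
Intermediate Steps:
n(Y, C) = C/2
a(W) = -3*(3 + W)² (a(W) = -3*(W + (½)*6)² = -3*(W + 3)² = -3*(3 + W)²)
l = 94/9 (l = -((-1*63 - 47) + 16)/9 = -((-63 - 47) + 16)/9 = -(-110 + 16)/9 = -⅑*(-94) = 94/9 ≈ 10.444)
a(3)*(-97) + √(l + 5*(-36)) = -3*(3 + 3)²*(-97) + √(94/9 + 5*(-36)) = -3*6²*(-97) + √(94/9 - 180) = -3*36*(-97) + √(-1526/9) = -108*(-97) + I*√1526/3 = 10476 + I*√1526/3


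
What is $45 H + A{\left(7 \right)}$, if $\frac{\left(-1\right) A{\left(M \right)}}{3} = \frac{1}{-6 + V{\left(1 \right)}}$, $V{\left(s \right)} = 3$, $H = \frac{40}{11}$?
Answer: $\frac{1811}{11} \approx 164.64$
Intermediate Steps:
$H = \frac{40}{11}$ ($H = 40 \cdot \frac{1}{11} = \frac{40}{11} \approx 3.6364$)
$A{\left(M \right)} = 1$ ($A{\left(M \right)} = - \frac{3}{-6 + 3} = - \frac{3}{-3} = \left(-3\right) \left(- \frac{1}{3}\right) = 1$)
$45 H + A{\left(7 \right)} = 45 \cdot \frac{40}{11} + 1 = \frac{1800}{11} + 1 = \frac{1811}{11}$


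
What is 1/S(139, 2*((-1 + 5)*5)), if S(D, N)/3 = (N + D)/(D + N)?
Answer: ⅓ ≈ 0.33333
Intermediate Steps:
S(D, N) = 3 (S(D, N) = 3*((N + D)/(D + N)) = 3*((D + N)/(D + N)) = 3*1 = 3)
1/S(139, 2*((-1 + 5)*5)) = 1/3 = ⅓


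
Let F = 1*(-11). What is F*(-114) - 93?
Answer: 1161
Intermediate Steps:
F = -11
F*(-114) - 93 = -11*(-114) - 93 = 1254 - 93 = 1161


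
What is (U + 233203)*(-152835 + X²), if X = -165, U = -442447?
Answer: 26283138840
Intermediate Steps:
(U + 233203)*(-152835 + X²) = (-442447 + 233203)*(-152835 + (-165)²) = -209244*(-152835 + 27225) = -209244*(-125610) = 26283138840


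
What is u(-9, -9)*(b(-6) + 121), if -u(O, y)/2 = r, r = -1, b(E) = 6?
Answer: 254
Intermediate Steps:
u(O, y) = 2 (u(O, y) = -2*(-1) = 2)
u(-9, -9)*(b(-6) + 121) = 2*(6 + 121) = 2*127 = 254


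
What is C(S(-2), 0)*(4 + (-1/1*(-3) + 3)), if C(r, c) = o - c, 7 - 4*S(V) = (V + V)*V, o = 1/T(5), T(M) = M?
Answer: 2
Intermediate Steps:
o = ⅕ (o = 1/5 = ⅕ ≈ 0.20000)
S(V) = 7/4 - V²/2 (S(V) = 7/4 - (V + V)*V/4 = 7/4 - 2*V*V/4 = 7/4 - V²/2)
C(r, c) = ⅕ - c
C(S(-2), 0)*(4 + (-1/1*(-3) + 3)) = (⅕ - 1*0)*(4 + (-1/1*(-3) + 3)) = (⅕ + 0)*(4 + (-1*1*(-3) + 3)) = (4 + (-1*(-3) + 3))/5 = (4 + (3 + 3))/5 = (4 + 6)/5 = (⅕)*10 = 2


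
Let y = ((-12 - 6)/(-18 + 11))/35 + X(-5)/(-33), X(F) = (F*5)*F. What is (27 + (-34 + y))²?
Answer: 7504063876/65367225 ≈ 114.80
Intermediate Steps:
X(F) = 5*F² (X(F) = (5*F)*F = 5*F²)
y = -30031/8085 (y = ((-12 - 6)/(-18 + 11))/35 + (5*(-5)²)/(-33) = -18/(-7)*(1/35) + (5*25)*(-1/33) = -18*(-⅐)*(1/35) + 125*(-1/33) = (18/7)*(1/35) - 125/33 = 18/245 - 125/33 = -30031/8085 ≈ -3.7144)
(27 + (-34 + y))² = (27 + (-34 - 30031/8085))² = (27 - 304921/8085)² = (-86626/8085)² = 7504063876/65367225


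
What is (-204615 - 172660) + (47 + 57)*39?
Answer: -373219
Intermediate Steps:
(-204615 - 172660) + (47 + 57)*39 = -377275 + 104*39 = -377275 + 4056 = -373219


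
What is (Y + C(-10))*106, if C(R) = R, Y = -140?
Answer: -15900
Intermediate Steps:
(Y + C(-10))*106 = (-140 - 10)*106 = -150*106 = -15900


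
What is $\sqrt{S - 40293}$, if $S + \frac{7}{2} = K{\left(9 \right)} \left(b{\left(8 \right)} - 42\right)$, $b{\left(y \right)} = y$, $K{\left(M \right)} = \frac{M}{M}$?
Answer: $\frac{i \sqrt{161322}}{2} \approx 200.82 i$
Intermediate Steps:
$K{\left(M \right)} = 1$
$S = - \frac{75}{2}$ ($S = - \frac{7}{2} + 1 \left(8 - 42\right) = - \frac{7}{2} + 1 \left(-34\right) = - \frac{7}{2} - 34 = - \frac{75}{2} \approx -37.5$)
$\sqrt{S - 40293} = \sqrt{- \frac{75}{2} - 40293} = \sqrt{- \frac{80661}{2}} = \frac{i \sqrt{161322}}{2}$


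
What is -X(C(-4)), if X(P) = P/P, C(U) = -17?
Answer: -1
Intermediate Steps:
X(P) = 1
-X(C(-4)) = -1*1 = -1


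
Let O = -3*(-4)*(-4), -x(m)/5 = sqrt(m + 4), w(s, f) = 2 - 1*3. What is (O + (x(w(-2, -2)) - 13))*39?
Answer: -2379 - 195*sqrt(3) ≈ -2716.8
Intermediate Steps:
w(s, f) = -1 (w(s, f) = 2 - 3 = -1)
x(m) = -5*sqrt(4 + m) (x(m) = -5*sqrt(m + 4) = -5*sqrt(4 + m))
O = -48 (O = 12*(-4) = -48)
(O + (x(w(-2, -2)) - 13))*39 = (-48 + (-5*sqrt(4 - 1) - 13))*39 = (-48 + (-5*sqrt(3) - 13))*39 = (-48 + (-13 - 5*sqrt(3)))*39 = (-61 - 5*sqrt(3))*39 = -2379 - 195*sqrt(3)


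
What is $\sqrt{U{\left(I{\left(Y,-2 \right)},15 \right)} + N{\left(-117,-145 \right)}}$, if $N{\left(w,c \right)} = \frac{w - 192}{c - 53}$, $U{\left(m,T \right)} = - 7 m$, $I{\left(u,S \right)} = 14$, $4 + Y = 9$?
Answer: $\frac{i \sqrt{420090}}{66} \approx 9.8204 i$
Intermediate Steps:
$Y = 5$ ($Y = -4 + 9 = 5$)
$N{\left(w,c \right)} = \frac{-192 + w}{-53 + c}$
$\sqrt{U{\left(I{\left(Y,-2 \right)},15 \right)} + N{\left(-117,-145 \right)}} = \sqrt{\left(-7\right) 14 + \frac{-192 - 117}{-53 - 145}} = \sqrt{-98 + \frac{1}{-198} \left(-309\right)} = \sqrt{-98 - - \frac{103}{66}} = \sqrt{-98 + \frac{103}{66}} = \sqrt{- \frac{6365}{66}} = \frac{i \sqrt{420090}}{66}$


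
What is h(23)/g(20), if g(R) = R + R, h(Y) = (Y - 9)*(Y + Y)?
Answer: 161/10 ≈ 16.100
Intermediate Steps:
h(Y) = 2*Y*(-9 + Y) (h(Y) = (-9 + Y)*(2*Y) = 2*Y*(-9 + Y))
g(R) = 2*R
h(23)/g(20) = (2*23*(-9 + 23))/((2*20)) = (2*23*14)/40 = 644*(1/40) = 161/10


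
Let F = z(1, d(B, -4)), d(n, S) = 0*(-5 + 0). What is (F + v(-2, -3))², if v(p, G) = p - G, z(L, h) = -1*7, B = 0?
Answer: 36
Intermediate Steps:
d(n, S) = 0 (d(n, S) = 0*(-5) = 0)
z(L, h) = -7
F = -7
(F + v(-2, -3))² = (-7 + (-2 - 1*(-3)))² = (-7 + (-2 + 3))² = (-7 + 1)² = (-6)² = 36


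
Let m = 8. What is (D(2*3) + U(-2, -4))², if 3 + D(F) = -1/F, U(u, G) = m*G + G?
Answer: 55225/36 ≈ 1534.0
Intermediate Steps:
U(u, G) = 9*G (U(u, G) = 8*G + G = 9*G)
D(F) = -3 - 1/F
(D(2*3) + U(-2, -4))² = ((-3 - 1/(2*3)) + 9*(-4))² = ((-3 - 1/6) - 36)² = ((-3 - 1*⅙) - 36)² = ((-3 - ⅙) - 36)² = (-19/6 - 36)² = (-235/6)² = 55225/36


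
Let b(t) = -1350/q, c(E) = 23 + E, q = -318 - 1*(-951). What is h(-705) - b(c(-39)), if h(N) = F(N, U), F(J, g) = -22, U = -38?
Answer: -4192/211 ≈ -19.867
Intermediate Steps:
q = 633 (q = -318 + 951 = 633)
h(N) = -22
b(t) = -450/211 (b(t) = -1350/633 = -1350*1/633 = -450/211)
h(-705) - b(c(-39)) = -22 - 1*(-450/211) = -22 + 450/211 = -4192/211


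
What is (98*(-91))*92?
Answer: -820456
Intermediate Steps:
(98*(-91))*92 = -8918*92 = -820456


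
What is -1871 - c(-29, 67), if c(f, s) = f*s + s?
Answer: 5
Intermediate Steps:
c(f, s) = s + f*s
-1871 - c(-29, 67) = -1871 - 67*(1 - 29) = -1871 - 67*(-28) = -1871 - 1*(-1876) = -1871 + 1876 = 5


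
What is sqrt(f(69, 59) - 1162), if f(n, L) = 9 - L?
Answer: 2*I*sqrt(303) ≈ 34.814*I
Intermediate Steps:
sqrt(f(69, 59) - 1162) = sqrt((9 - 1*59) - 1162) = sqrt((9 - 59) - 1162) = sqrt(-50 - 1162) = sqrt(-1212) = 2*I*sqrt(303)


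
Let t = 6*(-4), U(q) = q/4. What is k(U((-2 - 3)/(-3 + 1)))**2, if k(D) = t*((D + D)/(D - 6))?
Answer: 57600/1849 ≈ 31.152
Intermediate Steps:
U(q) = q/4 (U(q) = q*(1/4) = q/4)
t = -24
k(D) = -48*D/(-6 + D) (k(D) = -24*(D + D)/(D - 6) = -24*2*D/(-6 + D) = -48*D/(-6 + D))
k(U((-2 - 3)/(-3 + 1)))**2 = (-48*((-2 - 3)/(-3 + 1))/4/(-6 + ((-2 - 3)/(-3 + 1))/4))**2 = (-48*(-5/(-2))/4/(-6 + (-5/(-2))/4))**2 = (-48*(-5*(-1/2))/4/(-6 + (-5*(-1/2))/4))**2 = (-48*(1/4)*(5/2)/(-6 + (1/4)*(5/2)))**2 = (-48*5/8/(-6 + 5/8))**2 = (-48*5/8/(-43/8))**2 = (-48*5/8*(-8/43))**2 = (240/43)**2 = 57600/1849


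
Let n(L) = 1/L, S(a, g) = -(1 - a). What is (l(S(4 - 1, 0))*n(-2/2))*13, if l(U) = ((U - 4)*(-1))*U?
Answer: -52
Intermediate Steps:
S(a, g) = -1 + a
l(U) = U*(4 - U) (l(U) = ((-4 + U)*(-1))*U = (4 - U)*U = U*(4 - U))
(l(S(4 - 1, 0))*n(-2/2))*13 = (((-1 + (4 - 1))*(4 - (-1 + (4 - 1))))/((-2/2)))*13 = (((-1 + 3)*(4 - (-1 + 3)))/((-2*1/2)))*13 = ((2*(4 - 1*2))/(-1))*13 = ((2*(4 - 2))*(-1))*13 = ((2*2)*(-1))*13 = (4*(-1))*13 = -4*13 = -52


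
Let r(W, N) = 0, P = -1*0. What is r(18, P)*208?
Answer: 0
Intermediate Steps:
P = 0
r(18, P)*208 = 0*208 = 0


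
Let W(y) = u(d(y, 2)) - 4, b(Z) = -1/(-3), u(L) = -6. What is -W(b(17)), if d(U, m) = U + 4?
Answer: 10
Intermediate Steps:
d(U, m) = 4 + U
b(Z) = ⅓ (b(Z) = -1*(-⅓) = ⅓)
W(y) = -10 (W(y) = -6 - 4 = -10)
-W(b(17)) = -1*(-10) = 10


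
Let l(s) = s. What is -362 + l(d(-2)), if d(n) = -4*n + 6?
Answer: -348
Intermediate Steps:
d(n) = 6 - 4*n
-362 + l(d(-2)) = -362 + (6 - 4*(-2)) = -362 + (6 + 8) = -362 + 14 = -348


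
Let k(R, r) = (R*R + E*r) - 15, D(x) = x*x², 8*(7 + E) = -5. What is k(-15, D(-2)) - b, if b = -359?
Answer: 630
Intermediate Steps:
E = -61/8 (E = -7 + (⅛)*(-5) = -7 - 5/8 = -61/8 ≈ -7.6250)
D(x) = x³
k(R, r) = -15 + R² - 61*r/8 (k(R, r) = (R*R - 61*r/8) - 15 = (R² - 61*r/8) - 15 = -15 + R² - 61*r/8)
k(-15, D(-2)) - b = (-15 + (-15)² - 61/8*(-2)³) - 1*(-359) = (-15 + 225 - 61/8*(-8)) + 359 = (-15 + 225 + 61) + 359 = 271 + 359 = 630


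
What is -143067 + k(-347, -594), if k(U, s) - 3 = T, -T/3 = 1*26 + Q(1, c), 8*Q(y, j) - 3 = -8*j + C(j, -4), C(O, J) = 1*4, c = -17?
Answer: -1145565/8 ≈ -1.4320e+5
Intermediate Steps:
C(O, J) = 4
Q(y, j) = 7/8 - j (Q(y, j) = 3/8 + (-8*j + 4)/8 = 3/8 + (4 - 8*j)/8 = 3/8 + (1/2 - j) = 7/8 - j)
T = -1053/8 (T = -3*(1*26 + (7/8 - 1*(-17))) = -3*(26 + (7/8 + 17)) = -3*(26 + 143/8) = -3*351/8 = -1053/8 ≈ -131.63)
k(U, s) = -1029/8 (k(U, s) = 3 - 1053/8 = -1029/8)
-143067 + k(-347, -594) = -143067 - 1029/8 = -1145565/8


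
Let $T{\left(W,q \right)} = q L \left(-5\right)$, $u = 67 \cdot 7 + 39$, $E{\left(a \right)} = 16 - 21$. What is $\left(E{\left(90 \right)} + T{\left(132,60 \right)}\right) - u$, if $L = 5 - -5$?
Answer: $-3513$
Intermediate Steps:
$E{\left(a \right)} = -5$ ($E{\left(a \right)} = 16 - 21 = -5$)
$L = 10$ ($L = 5 + 5 = 10$)
$u = 508$ ($u = 469 + 39 = 508$)
$T{\left(W,q \right)} = - 50 q$ ($T{\left(W,q \right)} = q 10 \left(-5\right) = 10 q \left(-5\right) = - 50 q$)
$\left(E{\left(90 \right)} + T{\left(132,60 \right)}\right) - u = \left(-5 - 3000\right) - 508 = -3005 - 508 = -3513$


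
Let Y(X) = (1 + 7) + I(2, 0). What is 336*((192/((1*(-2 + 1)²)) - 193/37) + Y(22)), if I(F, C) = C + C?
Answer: 2421552/37 ≈ 65447.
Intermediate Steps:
I(F, C) = 2*C
Y(X) = 8 (Y(X) = (1 + 7) + 2*0 = 8 + 0 = 8)
336*((192/((1*(-2 + 1)²)) - 193/37) + Y(22)) = 336*((192/((1*(-2 + 1)²)) - 193/37) + 8) = 336*((192/((1*(-1)²)) - 193*1/37) + 8) = 336*((192/((1*1)) - 193/37) + 8) = 336*((192/1 - 193/37) + 8) = 336*((192*1 - 193/37) + 8) = 336*((192 - 193/37) + 8) = 336*(6911/37 + 8) = 336*(7207/37) = 2421552/37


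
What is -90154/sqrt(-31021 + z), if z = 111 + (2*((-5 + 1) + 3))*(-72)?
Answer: 45077*I*sqrt(30766)/15383 ≈ 513.98*I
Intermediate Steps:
z = 255 (z = 111 + (2*(-4 + 3))*(-72) = 111 + (2*(-1))*(-72) = 111 - 2*(-72) = 111 + 144 = 255)
-90154/sqrt(-31021 + z) = -90154/sqrt(-31021 + 255) = -90154*(-I*sqrt(30766)/30766) = -(-45077)*I*sqrt(30766)/15383 = 45077*I*sqrt(30766)/15383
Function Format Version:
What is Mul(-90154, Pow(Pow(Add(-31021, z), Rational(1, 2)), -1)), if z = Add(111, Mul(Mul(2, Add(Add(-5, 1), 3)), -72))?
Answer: Mul(Rational(45077, 15383), I, Pow(30766, Rational(1, 2))) ≈ Mul(513.98, I)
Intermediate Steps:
z = 255 (z = Add(111, Mul(Mul(2, Add(-4, 3)), -72)) = Add(111, Mul(Mul(2, -1), -72)) = Add(111, Mul(-2, -72)) = Add(111, 144) = 255)
Mul(-90154, Pow(Pow(Add(-31021, z), Rational(1, 2)), -1)) = Mul(-90154, Pow(Pow(Add(-31021, 255), Rational(1, 2)), -1)) = Mul(-90154, Pow(Pow(-30766, Rational(1, 2)), -1)) = Mul(-90154, Pow(Mul(I, Pow(30766, Rational(1, 2))), -1)) = Mul(-90154, Mul(Rational(-1, 30766), I, Pow(30766, Rational(1, 2)))) = Mul(Rational(45077, 15383), I, Pow(30766, Rational(1, 2)))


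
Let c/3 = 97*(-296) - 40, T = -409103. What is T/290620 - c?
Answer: 25067309617/290620 ≈ 86255.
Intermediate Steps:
c = -86256 (c = 3*(97*(-296) - 40) = 3*(-28712 - 40) = 3*(-28752) = -86256)
T/290620 - c = -409103/290620 - 1*(-86256) = -409103*1/290620 + 86256 = -409103/290620 + 86256 = 25067309617/290620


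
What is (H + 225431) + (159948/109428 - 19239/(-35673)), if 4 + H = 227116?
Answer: 4461025251003/9857639 ≈ 4.5255e+5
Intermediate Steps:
H = 227112 (H = -4 + 227116 = 227112)
(H + 225431) + (159948/109428 - 19239/(-35673)) = (227112 + 225431) + (159948/109428 - 19239/(-35673)) = 452543 + (159948*(1/109428) - 19239*(-1/35673)) = 452543 + (13329/9119 + 583/1081) = 452543 + 19725026/9857639 = 4461025251003/9857639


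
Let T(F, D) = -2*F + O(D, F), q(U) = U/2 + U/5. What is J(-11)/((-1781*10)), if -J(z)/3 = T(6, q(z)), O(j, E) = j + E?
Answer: -3/1300 ≈ -0.0023077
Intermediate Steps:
q(U) = 7*U/10 (q(U) = U*(½) + U*(⅕) = U/2 + U/5 = 7*U/10)
O(j, E) = E + j
T(F, D) = D - F (T(F, D) = -2*F + (F + D) = -2*F + (D + F) = D - F)
J(z) = 18 - 21*z/10 (J(z) = -3*(7*z/10 - 1*6) = -3*(7*z/10 - 6) = -3*(-6 + 7*z/10) = 18 - 21*z/10)
J(-11)/((-1781*10)) = (18 - 21/10*(-11))/((-1781*10)) = (18 + 231/10)/(-17810) = (411/10)*(-1/17810) = -3/1300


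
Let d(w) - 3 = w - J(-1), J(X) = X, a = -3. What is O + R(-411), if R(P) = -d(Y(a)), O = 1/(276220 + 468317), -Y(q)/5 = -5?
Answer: -21591572/744537 ≈ -29.000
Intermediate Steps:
Y(q) = 25 (Y(q) = -5*(-5) = 25)
d(w) = 4 + w (d(w) = 3 + (w - 1*(-1)) = 3 + (w + 1) = 3 + (1 + w) = 4 + w)
O = 1/744537 ≈ 1.3431e-6
R(P) = -29 (R(P) = -(4 + 25) = -1*29 = -29)
O + R(-411) = 1/744537 - 29 = -21591572/744537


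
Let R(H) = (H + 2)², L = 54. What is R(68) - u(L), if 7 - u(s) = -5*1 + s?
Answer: 4942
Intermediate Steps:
u(s) = 12 - s (u(s) = 7 - (-5*1 + s) = 7 - (-5 + s) = 7 + (5 - s) = 12 - s)
R(H) = (2 + H)²
R(68) - u(L) = (2 + 68)² - (12 - 1*54) = 70² - (12 - 54) = 4900 - 1*(-42) = 4900 + 42 = 4942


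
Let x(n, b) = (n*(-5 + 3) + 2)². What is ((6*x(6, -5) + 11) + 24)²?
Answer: 403225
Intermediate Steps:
x(n, b) = (2 - 2*n)² (x(n, b) = (n*(-2) + 2)² = (-2*n + 2)² = (2 - 2*n)²)
((6*x(6, -5) + 11) + 24)² = ((6*(4*(-1 + 6)²) + 11) + 24)² = ((6*(4*5²) + 11) + 24)² = ((6*(4*25) + 11) + 24)² = ((6*100 + 11) + 24)² = ((600 + 11) + 24)² = (611 + 24)² = 635² = 403225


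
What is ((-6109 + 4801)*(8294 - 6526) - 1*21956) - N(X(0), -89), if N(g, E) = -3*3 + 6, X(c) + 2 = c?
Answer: -2334497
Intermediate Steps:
X(c) = -2 + c
N(g, E) = -3 (N(g, E) = -9 + 6 = -3)
((-6109 + 4801)*(8294 - 6526) - 1*21956) - N(X(0), -89) = ((-6109 + 4801)*(8294 - 6526) - 1*21956) - 1*(-3) = (-1308*1768 - 21956) + 3 = (-2312544 - 21956) + 3 = -2334500 + 3 = -2334497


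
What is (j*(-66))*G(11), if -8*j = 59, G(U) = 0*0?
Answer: 0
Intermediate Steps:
G(U) = 0
j = -59/8 (j = -⅛*59 = -59/8 ≈ -7.3750)
(j*(-66))*G(11) = -59/8*(-66)*0 = (1947/4)*0 = 0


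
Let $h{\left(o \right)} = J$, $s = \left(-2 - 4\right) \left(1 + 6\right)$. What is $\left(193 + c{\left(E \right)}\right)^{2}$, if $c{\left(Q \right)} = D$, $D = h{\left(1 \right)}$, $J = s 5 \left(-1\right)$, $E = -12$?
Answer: $162409$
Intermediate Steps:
$s = -42$ ($s = \left(-6\right) 7 = -42$)
$J = 210$ ($J = \left(-42\right) 5 \left(-1\right) = \left(-210\right) \left(-1\right) = 210$)
$h{\left(o \right)} = 210$
$D = 210$
$c{\left(Q \right)} = 210$
$\left(193 + c{\left(E \right)}\right)^{2} = \left(193 + 210\right)^{2} = 403^{2} = 162409$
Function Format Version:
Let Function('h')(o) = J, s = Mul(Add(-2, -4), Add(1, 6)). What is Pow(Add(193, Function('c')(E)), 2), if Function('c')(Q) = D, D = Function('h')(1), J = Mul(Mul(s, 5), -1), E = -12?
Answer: 162409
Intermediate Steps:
s = -42 (s = Mul(-6, 7) = -42)
J = 210 (J = Mul(Mul(-42, 5), -1) = Mul(-210, -1) = 210)
Function('h')(o) = 210
D = 210
Function('c')(Q) = 210
Pow(Add(193, Function('c')(E)), 2) = Pow(Add(193, 210), 2) = Pow(403, 2) = 162409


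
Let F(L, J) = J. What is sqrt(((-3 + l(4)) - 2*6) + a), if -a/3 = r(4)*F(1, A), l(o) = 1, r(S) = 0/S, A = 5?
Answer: I*sqrt(14) ≈ 3.7417*I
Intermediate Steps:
r(S) = 0
a = 0 (a = -0*5 = -3*0 = 0)
sqrt(((-3 + l(4)) - 2*6) + a) = sqrt(((-3 + 1) - 2*6) + 0) = sqrt((-2 - 12) + 0) = sqrt(-14 + 0) = sqrt(-14) = I*sqrt(14)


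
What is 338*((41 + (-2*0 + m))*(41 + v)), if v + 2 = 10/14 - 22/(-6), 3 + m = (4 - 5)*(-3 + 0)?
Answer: 12624638/21 ≈ 6.0117e+5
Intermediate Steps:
m = 0 (m = -3 + (4 - 5)*(-3 + 0) = -3 - 1*(-3) = -3 + 3 = 0)
v = 50/21 (v = -2 + (10/14 - 22/(-6)) = -2 + (10*(1/14) - 22*(-⅙)) = -2 + (5/7 + 11/3) = -2 + 92/21 = 50/21 ≈ 2.3810)
338*((41 + (-2*0 + m))*(41 + v)) = 338*((41 + (-2*0 + 0))*(41 + 50/21)) = 338*((41 + (0 + 0))*(911/21)) = 338*((41 + 0)*(911/21)) = 338*(41*(911/21)) = 338*(37351/21) = 12624638/21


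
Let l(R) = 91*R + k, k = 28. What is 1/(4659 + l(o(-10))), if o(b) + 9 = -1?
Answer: 1/3777 ≈ 0.00026476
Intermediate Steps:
o(b) = -10 (o(b) = -9 - 1 = -10)
l(R) = 28 + 91*R (l(R) = 91*R + 28 = 28 + 91*R)
1/(4659 + l(o(-10))) = 1/(4659 + (28 + 91*(-10))) = 1/(4659 + (28 - 910)) = 1/(4659 - 882) = 1/3777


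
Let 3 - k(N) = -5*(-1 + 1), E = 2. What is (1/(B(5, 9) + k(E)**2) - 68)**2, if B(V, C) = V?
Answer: 904401/196 ≈ 4614.3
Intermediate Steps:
k(N) = 3 (k(N) = 3 - (-5)*(-1 + 1) = 3 - (-5)*0 = 3 - 1*0 = 3 + 0 = 3)
(1/(B(5, 9) + k(E)**2) - 68)**2 = (1/(5 + 3**2) - 68)**2 = (1/(5 + 9) - 68)**2 = (1/14 - 68)**2 = (-951/14)**2 = 904401/196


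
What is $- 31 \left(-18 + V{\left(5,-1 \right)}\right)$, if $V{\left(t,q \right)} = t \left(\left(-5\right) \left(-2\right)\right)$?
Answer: $-992$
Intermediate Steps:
$V{\left(t,q \right)} = 10 t$ ($V{\left(t,q \right)} = t 10 = 10 t$)
$- 31 \left(-18 + V{\left(5,-1 \right)}\right) = - 31 \left(-18 + 10 \cdot 5\right) = - 31 \left(-18 + 50\right) = \left(-31\right) 32 = -992$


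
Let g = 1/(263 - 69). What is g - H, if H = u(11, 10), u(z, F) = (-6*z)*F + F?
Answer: 126101/194 ≈ 650.00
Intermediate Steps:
g = 1/194 ≈ 0.0051546
u(z, F) = F - 6*F*z (u(z, F) = -6*F*z + F = F - 6*F*z)
H = -650 (H = 10*(1 - 6*11) = 10*(1 - 66) = 10*(-65) = -650)
g - H = 1/194 - 1*(-650) = 1/194 + 650 = 126101/194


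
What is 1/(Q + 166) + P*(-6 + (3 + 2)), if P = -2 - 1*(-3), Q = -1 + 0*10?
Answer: -164/165 ≈ -0.99394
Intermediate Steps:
Q = -1 (Q = -1 + 0 = -1)
P = 1 (P = -2 + 3 = 1)
1/(Q + 166) + P*(-6 + (3 + 2)) = 1/(-1 + 166) + 1*(-6 + (3 + 2)) = 1/165 + 1*(-6 + 5) = 1/165 + 1*(-1) = 1/165 - 1 = -164/165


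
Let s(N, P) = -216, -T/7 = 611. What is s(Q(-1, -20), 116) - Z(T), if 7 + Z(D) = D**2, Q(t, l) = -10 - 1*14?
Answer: -18292938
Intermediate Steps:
T = -4277 (T = -7*611 = -4277)
Q(t, l) = -24 (Q(t, l) = -10 - 14 = -24)
Z(D) = -7 + D**2
s(Q(-1, -20), 116) - Z(T) = -216 - (-7 + (-4277)**2) = -216 - (-7 + 18292729) = -216 - 1*18292722 = -216 - 18292722 = -18292938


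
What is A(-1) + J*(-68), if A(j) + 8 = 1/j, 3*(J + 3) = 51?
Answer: -961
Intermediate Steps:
J = 14 (J = -3 + (1/3)*51 = -3 + 17 = 14)
A(j) = -8 + 1/j
A(-1) + J*(-68) = (-8 + 1/(-1)) + 14*(-68) = (-8 - 1) - 952 = -9 - 952 = -961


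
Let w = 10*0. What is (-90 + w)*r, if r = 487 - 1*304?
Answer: -16470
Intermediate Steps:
w = 0
r = 183 (r = 487 - 304 = 183)
(-90 + w)*r = (-90 + 0)*183 = -90*183 = -16470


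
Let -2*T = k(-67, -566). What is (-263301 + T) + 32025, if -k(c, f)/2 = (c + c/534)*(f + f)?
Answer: -41462422/267 ≈ -1.5529e+5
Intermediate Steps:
k(c, f) = -1070*c*f/267 (k(c, f) = -2*(c + c/534)*(f + f) = -2*(c + c*(1/534))*2*f = -2*(c + c/534)*2*f = -2*535*c/534*2*f = -1070*c*f/267)
T = 20288270/267 (T = -(-535)*(-67)*(-566)/267 = -½*(-40576540/267) = 20288270/267 ≈ 75986.)
(-263301 + T) + 32025 = (-263301 + 20288270/267) + 32025 = -50013097/267 + 32025 = -41462422/267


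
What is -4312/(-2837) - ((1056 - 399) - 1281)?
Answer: 1774600/2837 ≈ 625.52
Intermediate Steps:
-4312/(-2837) - ((1056 - 399) - 1281) = -4312*(-1/2837) - (657 - 1281) = 4312/2837 - 1*(-624) = 4312/2837 + 624 = 1774600/2837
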